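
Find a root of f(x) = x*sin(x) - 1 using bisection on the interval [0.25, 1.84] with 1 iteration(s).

f(x) = x*sin(x) - 1
Initial interval: [0.25, 1.84]

Iteration 1:
  c_1 = (0.250000 + 1.840000)/2 = 1.045000
  f(c_1) = f(1.045000) = -0.096154
  f(a) × f(c) ≥ 0, new interval: [1.045000, 1.840000]

After 1 iteration(s), the approximation is c_1 = 1.045000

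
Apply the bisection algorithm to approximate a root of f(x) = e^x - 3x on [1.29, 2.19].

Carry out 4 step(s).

f(x) = e^x - 3x
Initial interval: [1.29, 2.19]

Iteration 1:
  c_1 = (1.290000 + 2.190000)/2 = 1.740000
  f(c_1) = f(1.740000) = 0.477343
  f(a) × f(c) < 0, new interval: [1.290000, 1.740000]
Iteration 2:
  c_2 = (1.290000 + 1.740000)/2 = 1.515000
  f(c_2) = f(1.515000) = 0.004421
  f(a) × f(c) < 0, new interval: [1.290000, 1.515000]
Iteration 3:
  c_3 = (1.290000 + 1.515000)/2 = 1.402500
  f(c_3) = f(1.402500) = -0.142149
  f(a) × f(c) ≥ 0, new interval: [1.402500, 1.515000]
Iteration 4:
  c_4 = (1.402500 + 1.515000)/2 = 1.458750
  f(c_4) = f(1.458750) = -0.075670
  f(a) × f(c) ≥ 0, new interval: [1.458750, 1.515000]

After 4 iteration(s), the approximation is c_4 = 1.458750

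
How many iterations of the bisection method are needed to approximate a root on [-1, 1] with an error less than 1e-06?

We need (b-a)/2^n ≤ 1e-06
(1 - (-1))/2^n ≤ 1e-06
2/2^n ≤ 1e-06
2^n ≥ 2000000
n ≥ log₂(2000000) = 20.93
n ≥ 21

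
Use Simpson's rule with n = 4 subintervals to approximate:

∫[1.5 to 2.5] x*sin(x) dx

f(x) = x*sin(x)
a = 1.5, b = 2.5, n = 4
h = (b - a)/n = 0.250000

Simpson's rule: (h/3)[f(x₀) + 4f(x₁) + 2f(x₂) + ... + f(xₙ)]

x_0 = 1.5000, f(x_0) = 1.496242, coefficient = 1
x_1 = 1.7500, f(x_1) = 1.721975, coefficient = 4
x_2 = 2.0000, f(x_2) = 1.818595, coefficient = 2
x_3 = 2.2500, f(x_3) = 1.750665, coefficient = 4
x_4 = 2.5000, f(x_4) = 1.496180, coefficient = 1

I ≈ (0.250000/3) × 20.520173 = 1.710014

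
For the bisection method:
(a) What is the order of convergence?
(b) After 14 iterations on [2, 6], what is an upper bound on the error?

(a) Bisection has linear (order 1) convergence; the error is halved each step.

(b) Error bound = (b-a)/2^n = (6 - 2)/2^{14}
    = 4/2^{14}

(a) 1 (linear); (b) error ≤ 2.44e-04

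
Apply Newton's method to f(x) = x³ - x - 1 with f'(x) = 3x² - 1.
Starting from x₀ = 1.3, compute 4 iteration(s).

f(x) = x³ - x - 1
f'(x) = 3x² - 1
x₀ = 1.3

Newton-Raphson formula: x_{n+1} = x_n - f(x_n)/f'(x_n)

Iteration 1:
  f(1.300000) = -0.103000
  f'(1.300000) = 4.070000
  x_1 = 1.300000 - (-0.103000)/4.070000 = 1.325307
Iteration 2:
  f(1.325307) = 0.002514
  f'(1.325307) = 4.269317
  x_2 = 1.325307 - 0.002514/4.269317 = 1.324718
Iteration 3:
  f(1.324718) = 0.000001
  f'(1.324718) = 4.264636
  x_3 = 1.324718 - 0.000001/4.264636 = 1.324718
Iteration 4:
  f(1.324718) = 0.000000
  f'(1.324718) = 4.264633
  x_4 = 1.324718 - 0.000000/4.264633 = 1.324718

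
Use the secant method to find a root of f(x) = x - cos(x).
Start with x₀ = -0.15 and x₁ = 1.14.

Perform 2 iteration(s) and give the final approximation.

f(x) = x - cos(x)
x₀ = -0.15, x₁ = 1.14

Secant formula: x_{n+1} = x_n - f(x_n)(x_n - x_{n-1})/(f(x_n) - f(x_{n-1}))

Iteration 1:
  f(-0.150000) = -1.138771
  f(1.140000) = 0.722405
  x_2 = 1.140000 - 0.722405×(1.140000 - (-0.150000))/(0.722405 - (-1.138771))
       = 0.639294
Iteration 2:
  f(1.140000) = 0.722405
  f(0.639294) = -0.163224
  x_3 = 0.639294 - (-0.163224)×(0.639294 - 1.140000)/(-0.163224 - 0.722405)
       = 0.731575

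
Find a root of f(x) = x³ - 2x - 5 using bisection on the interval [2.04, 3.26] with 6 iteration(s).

f(x) = x³ - 2x - 5
Initial interval: [2.04, 3.26]

Iteration 1:
  c_1 = (2.040000 + 3.260000)/2 = 2.650000
  f(c_1) = f(2.650000) = 8.309625
  f(a) × f(c) < 0, new interval: [2.040000, 2.650000]
Iteration 2:
  c_2 = (2.040000 + 2.650000)/2 = 2.345000
  f(c_2) = f(2.345000) = 3.205214
  f(a) × f(c) < 0, new interval: [2.040000, 2.345000]
Iteration 3:
  c_3 = (2.040000 + 2.345000)/2 = 2.192500
  f(c_3) = f(2.192500) = 1.154471
  f(a) × f(c) < 0, new interval: [2.040000, 2.192500]
Iteration 4:
  c_4 = (2.040000 + 2.192500)/2 = 2.116250
  f(c_4) = f(2.116250) = 0.245155
  f(a) × f(c) < 0, new interval: [2.040000, 2.116250]
Iteration 5:
  c_5 = (2.040000 + 2.116250)/2 = 2.078125
  f(c_5) = f(2.078125) = -0.181652
  f(a) × f(c) ≥ 0, new interval: [2.078125, 2.116250]
Iteration 6:
  c_6 = (2.078125 + 2.116250)/2 = 2.097187
  f(c_6) = f(2.097187) = 0.029465
  f(a) × f(c) < 0, new interval: [2.078125, 2.097187]

After 6 iteration(s), the approximation is c_6 = 2.097187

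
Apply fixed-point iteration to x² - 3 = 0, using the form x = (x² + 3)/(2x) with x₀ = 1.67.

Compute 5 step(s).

Equation: x² - 3 = 0
Fixed-point form: x = (x² + 3)/(2x)
x₀ = 1.67

x_1 = g(1.670000) = 1.733204
x_2 = g(1.733204) = 1.732051
x_3 = g(1.732051) = 1.732051
x_4 = g(1.732051) = 1.732051
x_5 = g(1.732051) = 1.732051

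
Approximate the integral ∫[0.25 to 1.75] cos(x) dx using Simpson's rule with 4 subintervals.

f(x) = cos(x)
a = 0.25, b = 1.75, n = 4
h = (b - a)/n = 0.375000

Simpson's rule: (h/3)[f(x₀) + 4f(x₁) + 2f(x₂) + ... + f(xₙ)]

x_0 = 0.2500, f(x_0) = 0.968912, coefficient = 1
x_1 = 0.6250, f(x_1) = 0.810963, coefficient = 4
x_2 = 1.0000, f(x_2) = 0.540302, coefficient = 2
x_3 = 1.3750, f(x_3) = 0.194548, coefficient = 4
x_4 = 1.7500, f(x_4) = -0.178246, coefficient = 1

I ≈ (0.375000/3) × 5.893314 = 0.736664
Exact value: 0.736582
Error: 0.000082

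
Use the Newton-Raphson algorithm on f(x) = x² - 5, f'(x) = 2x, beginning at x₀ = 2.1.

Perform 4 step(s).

f(x) = x² - 5
f'(x) = 2x
x₀ = 2.1

Newton-Raphson formula: x_{n+1} = x_n - f(x_n)/f'(x_n)

Iteration 1:
  f(2.100000) = -0.590000
  f'(2.100000) = 4.200000
  x_1 = 2.100000 - (-0.590000)/4.200000 = 2.240476
Iteration 2:
  f(2.240476) = 0.019734
  f'(2.240476) = 4.480952
  x_2 = 2.240476 - 0.019734/4.480952 = 2.236072
Iteration 3:
  f(2.236072) = 0.000019
  f'(2.236072) = 4.472145
  x_3 = 2.236072 - 0.000019/4.472145 = 2.236068
Iteration 4:
  f(2.236068) = 0.000000
  f'(2.236068) = 4.472136
  x_4 = 2.236068 - 0.000000/4.472136 = 2.236068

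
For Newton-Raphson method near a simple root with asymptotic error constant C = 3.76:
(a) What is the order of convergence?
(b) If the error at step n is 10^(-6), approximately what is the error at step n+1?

(a) Newton-Raphson has quadratic (order 2) convergence near simple roots.
    This means |e_{n+1}| ≈ C|e_n|².

(b) With |e_n| = 10^(-6) and C = 3.76:
    |e_{n+1}| ≈ 3.76 × (10^(-6))² = 3.76 × 10^(-12)

(a) 2 (quadratic); (b) |e_{n+1}| ≈ 3.760e-12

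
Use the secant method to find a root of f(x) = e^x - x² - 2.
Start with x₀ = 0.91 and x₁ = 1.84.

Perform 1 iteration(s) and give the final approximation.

f(x) = e^x - x² - 2
x₀ = 0.91, x₁ = 1.84

Secant formula: x_{n+1} = x_n - f(x_n)(x_n - x_{n-1})/(f(x_n) - f(x_{n-1}))

Iteration 1:
  f(0.910000) = -0.343777
  f(1.840000) = 0.910938
  x_2 = 1.840000 - 0.910938×(1.840000 - 0.910000)/(0.910938 - (-0.343777))
       = 1.164809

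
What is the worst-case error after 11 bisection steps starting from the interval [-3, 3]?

Bisection error bound: |error| ≤ (b-a)/2^n
|error| ≤ (3 - (-3))/2^11 = 6/2^11
|error| ≤ 0.0029296875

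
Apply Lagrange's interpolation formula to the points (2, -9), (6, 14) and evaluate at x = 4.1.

Lagrange interpolation formula:
P(x) = Σ yᵢ × Lᵢ(x)
where Lᵢ(x) = Π_{j≠i} (x - xⱼ)/(xᵢ - xⱼ)

L_0(4.1) = (4.1 - 6)/(2 - 6) = 0.475000
L_1(4.1) = (4.1 - 2)/(6 - 2) = 0.525000

P(4.1) = (-9)×L_0(4.1) + 14×L_1(4.1)
P(4.1) = 3.075000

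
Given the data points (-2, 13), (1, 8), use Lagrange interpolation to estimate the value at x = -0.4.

Lagrange interpolation formula:
P(x) = Σ yᵢ × Lᵢ(x)
where Lᵢ(x) = Π_{j≠i} (x - xⱼ)/(xᵢ - xⱼ)

L_0(-0.4) = (-0.4 - 1)/(-2 - 1) = 0.466667
L_1(-0.4) = (-0.4 - (-2))/(1 - (-2)) = 0.533333

P(-0.4) = 13×L_0(-0.4) + 8×L_1(-0.4)
P(-0.4) = 10.333333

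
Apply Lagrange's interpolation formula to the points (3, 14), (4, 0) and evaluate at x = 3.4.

Lagrange interpolation formula:
P(x) = Σ yᵢ × Lᵢ(x)
where Lᵢ(x) = Π_{j≠i} (x - xⱼ)/(xᵢ - xⱼ)

L_0(3.4) = (3.4 - 4)/(3 - 4) = 0.600000
L_1(3.4) = (3.4 - 3)/(4 - 3) = 0.400000

P(3.4) = 14×L_0(3.4) + 0×L_1(3.4)
P(3.4) = 8.400000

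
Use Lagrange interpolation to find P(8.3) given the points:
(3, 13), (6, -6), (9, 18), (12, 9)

Lagrange interpolation formula:
P(x) = Σ yᵢ × Lᵢ(x)
where Lᵢ(x) = Π_{j≠i} (x - xⱼ)/(xᵢ - xⱼ)

L_0(8.3) = (8.3 - 6)/(3 - 6) × (8.3 - 9)/(3 - 9) × (8.3 - 12)/(3 - 12) = -0.036772
L_1(8.3) = (8.3 - 3)/(6 - 3) × (8.3 - 9)/(6 - 9) × (8.3 - 12)/(6 - 12) = 0.254204
L_2(8.3) = (8.3 - 3)/(9 - 3) × (8.3 - 6)/(9 - 6) × (8.3 - 12)/(9 - 12) = 0.835241
L_3(8.3) = (8.3 - 3)/(12 - 3) × (8.3 - 6)/(12 - 6) × (8.3 - 9)/(12 - 9) = -0.052673

P(8.3) = 13×L_0(8.3) + (-6)×L_1(8.3) + 18×L_2(8.3) + 9×L_3(8.3)
P(8.3) = 12.557025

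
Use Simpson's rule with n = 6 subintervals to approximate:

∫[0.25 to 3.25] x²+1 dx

f(x) = x²+1
a = 0.25, b = 3.25, n = 6
h = (b - a)/n = 0.500000

Simpson's rule: (h/3)[f(x₀) + 4f(x₁) + 2f(x₂) + ... + f(xₙ)]

x_0 = 0.2500, f(x_0) = 1.062500, coefficient = 1
x_1 = 0.7500, f(x_1) = 1.562500, coefficient = 4
x_2 = 1.2500, f(x_2) = 2.562500, coefficient = 2
x_3 = 1.7500, f(x_3) = 4.062500, coefficient = 4
x_4 = 2.2500, f(x_4) = 6.062500, coefficient = 2
x_5 = 2.7500, f(x_5) = 8.562500, coefficient = 4
x_6 = 3.2500, f(x_6) = 11.562500, coefficient = 1

I ≈ (0.500000/3) × 86.625000 = 14.437500
Exact value: 14.437500
Error: 0.000000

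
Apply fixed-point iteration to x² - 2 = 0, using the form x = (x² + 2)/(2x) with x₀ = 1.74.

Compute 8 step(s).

Equation: x² - 2 = 0
Fixed-point form: x = (x² + 2)/(2x)
x₀ = 1.74

x_1 = g(1.740000) = 1.444713
x_2 = g(1.444713) = 1.414535
x_3 = g(1.414535) = 1.414214
x_4 = g(1.414214) = 1.414214
x_5 = g(1.414214) = 1.414214
x_6 = g(1.414214) = 1.414214
x_7 = g(1.414214) = 1.414214
x_8 = g(1.414214) = 1.414214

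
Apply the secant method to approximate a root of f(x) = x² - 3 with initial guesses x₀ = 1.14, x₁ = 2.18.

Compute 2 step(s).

f(x) = x² - 3
x₀ = 1.14, x₁ = 2.18

Secant formula: x_{n+1} = x_n - f(x_n)(x_n - x_{n-1})/(f(x_n) - f(x_{n-1}))

Iteration 1:
  f(1.140000) = -1.700400
  f(2.180000) = 1.752400
  x_2 = 2.180000 - 1.752400×(2.180000 - 1.140000)/(1.752400 - (-1.700400))
       = 1.652169
Iteration 2:
  f(2.180000) = 1.752400
  f(1.652169) = -0.270339
  x_3 = 1.652169 - (-0.270339)×(1.652169 - 2.180000)/(-0.270339 - 1.752400)
       = 1.722713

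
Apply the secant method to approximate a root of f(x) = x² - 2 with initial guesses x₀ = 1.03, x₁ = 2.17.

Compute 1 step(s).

f(x) = x² - 2
x₀ = 1.03, x₁ = 2.17

Secant formula: x_{n+1} = x_n - f(x_n)(x_n - x_{n-1})/(f(x_n) - f(x_{n-1}))

Iteration 1:
  f(1.030000) = -0.939100
  f(2.170000) = 2.708900
  x_2 = 2.170000 - 2.708900×(2.170000 - 1.030000)/(2.708900 - (-0.939100))
       = 1.323469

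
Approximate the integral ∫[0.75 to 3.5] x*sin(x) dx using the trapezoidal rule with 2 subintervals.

f(x) = x*sin(x)
a = 0.75, b = 3.5, n = 2
h = (b - a)/n = 1.375000

Trapezoidal rule: (h/2)[f(x₀) + 2f(x₁) + 2f(x₂) + ... + f(xₙ)]

x_0 = 0.7500, f(x_0) = 0.511229, coefficient = 1
x_1 = 2.1250, f(x_1) = 1.806930, coefficient = 2
x_2 = 3.5000, f(x_2) = -1.227741, coefficient = 1

I ≈ (1.375000/2) × 2.897347 = 1.991926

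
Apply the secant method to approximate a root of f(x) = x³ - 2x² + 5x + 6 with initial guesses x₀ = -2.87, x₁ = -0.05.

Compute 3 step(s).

f(x) = x³ - 2x² + 5x + 6
x₀ = -2.87, x₁ = -0.05

Secant formula: x_{n+1} = x_n - f(x_n)(x_n - x_{n-1})/(f(x_n) - f(x_{n-1}))

Iteration 1:
  f(-2.870000) = -48.463703
  f(-0.050000) = 5.744875
  x_2 = -0.050000 - 5.744875×(-0.050000 - (-2.870000))/(5.744875 - (-48.463703))
       = -0.348856
Iteration 2:
  f(-0.050000) = 5.744875
  f(-0.348856) = 3.969864
  x_3 = -0.348856 - 3.969864×(-0.348856 - (-0.050000))/(3.969864 - 5.744875)
       = -1.017256
Iteration 3:
  f(-0.348856) = 3.969864
  f(-1.017256) = -2.208563
  x_4 = -1.017256 - (-2.208563)×(-1.017256 - (-0.348856))/(-2.208563 - 3.969864)
       = -0.778327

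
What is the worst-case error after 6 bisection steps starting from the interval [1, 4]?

Bisection error bound: |error| ≤ (b-a)/2^n
|error| ≤ (4 - 1)/2^6 = 3/2^6
|error| ≤ 0.0468750000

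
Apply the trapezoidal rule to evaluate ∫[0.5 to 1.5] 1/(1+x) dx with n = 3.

f(x) = 1/(1+x)
a = 0.5, b = 1.5, n = 3
h = (b - a)/n = 0.333333

Trapezoidal rule: (h/2)[f(x₀) + 2f(x₁) + 2f(x₂) + ... + f(xₙ)]

x_0 = 0.5000, f(x_0) = 0.666667, coefficient = 1
x_1 = 0.8333, f(x_1) = 0.545455, coefficient = 2
x_2 = 1.1667, f(x_2) = 0.461538, coefficient = 2
x_3 = 1.5000, f(x_3) = 0.400000, coefficient = 1

I ≈ (0.333333/2) × 3.080653 = 0.513442
Exact value: 0.510826
Error: 0.002616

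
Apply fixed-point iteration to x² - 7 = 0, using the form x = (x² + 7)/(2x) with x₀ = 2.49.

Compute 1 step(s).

Equation: x² - 7 = 0
Fixed-point form: x = (x² + 7)/(2x)
x₀ = 2.49

x_1 = g(2.490000) = 2.650622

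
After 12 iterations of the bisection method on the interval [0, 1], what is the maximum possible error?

Bisection error bound: |error| ≤ (b-a)/2^n
|error| ≤ (1 - 0)/2^12 = 1/2^12
|error| ≤ 0.0002441406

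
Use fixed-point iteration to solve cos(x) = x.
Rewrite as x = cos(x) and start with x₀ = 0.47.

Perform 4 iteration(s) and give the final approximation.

Equation: cos(x) = x
Fixed-point form: x = cos(x)
x₀ = 0.47

x_1 = g(0.470000) = 0.891568
x_2 = g(0.891568) = 0.628193
x_3 = g(0.628193) = 0.809091
x_4 = g(0.809091) = 0.690157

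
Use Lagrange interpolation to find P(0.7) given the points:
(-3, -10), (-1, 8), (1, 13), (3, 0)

Lagrange interpolation formula:
P(x) = Σ yᵢ × Lᵢ(x)
where Lᵢ(x) = Π_{j≠i} (x - xⱼ)/(xᵢ - xⱼ)

L_0(0.7) = (0.7 - (-1))/(-3 - (-1)) × (0.7 - 1)/(-3 - 1) × (0.7 - 3)/(-3 - 3) = -0.024437
L_1(0.7) = (0.7 - (-3))/(-1 - (-3)) × (0.7 - 1)/(-1 - 1) × (0.7 - 3)/(-1 - 3) = 0.159563
L_2(0.7) = (0.7 - (-3))/(1 - (-3)) × (0.7 - (-1))/(1 - (-1)) × (0.7 - 3)/(1 - 3) = 0.904187
L_3(0.7) = (0.7 - (-3))/(3 - (-3)) × (0.7 - (-1))/(3 - (-1)) × (0.7 - 1)/(3 - 1) = -0.039313

P(0.7) = (-10)×L_0(0.7) + 8×L_1(0.7) + 13×L_2(0.7) + 0×L_3(0.7)
P(0.7) = 13.275312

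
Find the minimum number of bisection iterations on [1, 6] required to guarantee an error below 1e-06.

We need (b-a)/2^n ≤ 1e-06
(6 - 1)/2^n ≤ 1e-06
5/2^n ≤ 1e-06
2^n ≥ 5000000
n ≥ log₂(5000000) = 22.25
n ≥ 23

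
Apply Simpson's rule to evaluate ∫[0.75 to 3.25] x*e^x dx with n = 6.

f(x) = x*e^x
a = 0.75, b = 3.25, n = 6
h = (b - a)/n = 0.416667

Simpson's rule: (h/3)[f(x₀) + 4f(x₁) + 2f(x₂) + ... + f(xₙ)]

x_0 = 0.7500, f(x_0) = 1.587750, coefficient = 1
x_1 = 1.1667, f(x_1) = 3.746482, coefficient = 4
x_2 = 1.5833, f(x_2) = 7.712679, coefficient = 2
x_3 = 2.0000, f(x_3) = 14.778112, coefficient = 4
x_4 = 2.4167, f(x_4) = 27.087053, coefficient = 2
x_5 = 2.8333, f(x_5) = 48.172446, coefficient = 4
x_6 = 3.2500, f(x_6) = 83.818605, coefficient = 1

I ≈ (0.416667/3) × 421.793983 = 58.582498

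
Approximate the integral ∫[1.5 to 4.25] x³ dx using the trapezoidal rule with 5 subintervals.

f(x) = x³
a = 1.5, b = 4.25, n = 5
h = (b - a)/n = 0.550000

Trapezoidal rule: (h/2)[f(x₀) + 2f(x₁) + 2f(x₂) + ... + f(xₙ)]

x_0 = 1.5000, f(x_0) = 3.375000, coefficient = 1
x_1 = 2.0500, f(x_1) = 8.615125, coefficient = 2
x_2 = 2.6000, f(x_2) = 17.576000, coefficient = 2
x_3 = 3.1500, f(x_3) = 31.255875, coefficient = 2
x_4 = 3.7000, f(x_4) = 50.653000, coefficient = 2
x_5 = 4.2500, f(x_5) = 76.765625, coefficient = 1

I ≈ (0.550000/2) × 296.340625 = 81.493672
Exact value: 80.297852
Error: 1.195820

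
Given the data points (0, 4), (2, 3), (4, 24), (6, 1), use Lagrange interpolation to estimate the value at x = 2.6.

Lagrange interpolation formula:
P(x) = Σ yᵢ × Lᵢ(x)
where Lᵢ(x) = Π_{j≠i} (x - xⱼ)/(xᵢ - xⱼ)

L_0(2.6) = (2.6 - 2)/(0 - 2) × (2.6 - 4)/(0 - 4) × (2.6 - 6)/(0 - 6) = -0.059500
L_1(2.6) = (2.6 - 0)/(2 - 0) × (2.6 - 4)/(2 - 4) × (2.6 - 6)/(2 - 6) = 0.773500
L_2(2.6) = (2.6 - 0)/(4 - 0) × (2.6 - 2)/(4 - 2) × (2.6 - 6)/(4 - 6) = 0.331500
L_3(2.6) = (2.6 - 0)/(6 - 0) × (2.6 - 2)/(6 - 2) × (2.6 - 4)/(6 - 4) = -0.045500

P(2.6) = 4×L_0(2.6) + 3×L_1(2.6) + 24×L_2(2.6) + 1×L_3(2.6)
P(2.6) = 9.993000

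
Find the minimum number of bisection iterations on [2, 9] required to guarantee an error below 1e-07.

We need (b-a)/2^n ≤ 1e-07
(9 - 2)/2^n ≤ 1e-07
7/2^n ≤ 1e-07
2^n ≥ 70000000
n ≥ log₂(70000000) = 26.06
n ≥ 27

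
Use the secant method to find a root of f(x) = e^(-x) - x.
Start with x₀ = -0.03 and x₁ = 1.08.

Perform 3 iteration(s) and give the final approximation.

f(x) = e^(-x) - x
x₀ = -0.03, x₁ = 1.08

Secant formula: x_{n+1} = x_n - f(x_n)(x_n - x_{n-1})/(f(x_n) - f(x_{n-1}))

Iteration 1:
  f(-0.030000) = 1.060455
  f(1.080000) = -0.740404
  x_2 = 1.080000 - (-0.740404)×(1.080000 - (-0.030000))/(-0.740404 - 1.060455)
       = 0.623635
Iteration 2:
  f(1.080000) = -0.740404
  f(0.623635) = -0.087642
  x_3 = 0.623635 - (-0.087642)×(0.623635 - 1.080000)/(-0.087642 - (-0.740404))
       = 0.562362
Iteration 3:
  f(0.623635) = -0.087642
  f(0.562362) = 0.007500
  x_4 = 0.562362 - 0.007500×(0.562362 - 0.623635)/(0.007500 - (-0.087642))
       = 0.567192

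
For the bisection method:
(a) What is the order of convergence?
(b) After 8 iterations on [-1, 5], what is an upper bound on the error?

(a) Bisection has linear (order 1) convergence; the error is halved each step.

(b) Error bound = (b-a)/2^n = (5 - (-1))/2^{8}
    = 6/2^{8}

(a) 1 (linear); (b) error ≤ 2.34e-02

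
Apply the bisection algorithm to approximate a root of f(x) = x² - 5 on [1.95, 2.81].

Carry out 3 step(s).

f(x) = x² - 5
Initial interval: [1.95, 2.81]

Iteration 1:
  c_1 = (1.950000 + 2.810000)/2 = 2.380000
  f(c_1) = f(2.380000) = 0.664400
  f(a) × f(c) < 0, new interval: [1.950000, 2.380000]
Iteration 2:
  c_2 = (1.950000 + 2.380000)/2 = 2.165000
  f(c_2) = f(2.165000) = -0.312775
  f(a) × f(c) ≥ 0, new interval: [2.165000, 2.380000]
Iteration 3:
  c_3 = (2.165000 + 2.380000)/2 = 2.272500
  f(c_3) = f(2.272500) = 0.164256
  f(a) × f(c) < 0, new interval: [2.165000, 2.272500]

After 3 iteration(s), the approximation is c_3 = 2.272500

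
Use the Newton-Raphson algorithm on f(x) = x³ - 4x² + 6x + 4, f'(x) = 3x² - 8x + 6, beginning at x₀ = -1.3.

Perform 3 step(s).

f(x) = x³ - 4x² + 6x + 4
f'(x) = 3x² - 8x + 6
x₀ = -1.3

Newton-Raphson formula: x_{n+1} = x_n - f(x_n)/f'(x_n)

Iteration 1:
  f(-1.300000) = -12.757000
  f'(-1.300000) = 21.470000
  x_1 = -1.300000 - (-12.757000)/21.470000 = -0.705822
Iteration 2:
  f(-0.705822) = -2.579302
  f'(-0.705822) = 13.141131
  x_2 = -0.705822 - (-2.579302)/13.141131 = -0.509545
Iteration 3:
  f(-0.509545) = -0.228112
  f'(-0.509545) = 10.855269
  x_3 = -0.509545 - (-0.228112)/10.855269 = -0.488531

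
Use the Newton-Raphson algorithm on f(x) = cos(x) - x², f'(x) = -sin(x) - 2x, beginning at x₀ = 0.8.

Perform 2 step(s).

f(x) = cos(x) - x²
f'(x) = -sin(x) - 2x
x₀ = 0.8

Newton-Raphson formula: x_{n+1} = x_n - f(x_n)/f'(x_n)

Iteration 1:
  f(0.800000) = 0.056707
  f'(0.800000) = -2.317356
  x_1 = 0.800000 - 0.056707/(-2.317356) = 0.824470
Iteration 2:
  f(0.824470) = -0.000806
  f'(0.824470) = -2.383129
  x_2 = 0.824470 - (-0.000806)/(-2.383129) = 0.824132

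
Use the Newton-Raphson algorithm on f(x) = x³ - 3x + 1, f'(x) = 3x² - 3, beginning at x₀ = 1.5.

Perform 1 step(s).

f(x) = x³ - 3x + 1
f'(x) = 3x² - 3
x₀ = 1.5

Newton-Raphson formula: x_{n+1} = x_n - f(x_n)/f'(x_n)

Iteration 1:
  f(1.500000) = -0.125000
  f'(1.500000) = 3.750000
  x_1 = 1.500000 - (-0.125000)/3.750000 = 1.533333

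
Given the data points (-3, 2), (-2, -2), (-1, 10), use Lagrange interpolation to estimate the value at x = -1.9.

Lagrange interpolation formula:
P(x) = Σ yᵢ × Lᵢ(x)
where Lᵢ(x) = Π_{j≠i} (x - xⱼ)/(xᵢ - xⱼ)

L_0(-1.9) = (-1.9 - (-2))/(-3 - (-2)) × (-1.9 - (-1))/(-3 - (-1)) = -0.045000
L_1(-1.9) = (-1.9 - (-3))/(-2 - (-3)) × (-1.9 - (-1))/(-2 - (-1)) = 0.990000
L_2(-1.9) = (-1.9 - (-3))/(-1 - (-3)) × (-1.9 - (-2))/(-1 - (-2)) = 0.055000

P(-1.9) = 2×L_0(-1.9) + (-2)×L_1(-1.9) + 10×L_2(-1.9)
P(-1.9) = -1.520000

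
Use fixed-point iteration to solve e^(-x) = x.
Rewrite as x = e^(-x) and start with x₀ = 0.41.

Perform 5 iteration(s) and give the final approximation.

Equation: e^(-x) = x
Fixed-point form: x = e^(-x)
x₀ = 0.41

x_1 = g(0.410000) = 0.663650
x_2 = g(0.663650) = 0.514968
x_3 = g(0.514968) = 0.597520
x_4 = g(0.597520) = 0.550175
x_5 = g(0.550175) = 0.576849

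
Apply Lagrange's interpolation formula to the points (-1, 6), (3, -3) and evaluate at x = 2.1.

Lagrange interpolation formula:
P(x) = Σ yᵢ × Lᵢ(x)
where Lᵢ(x) = Π_{j≠i} (x - xⱼ)/(xᵢ - xⱼ)

L_0(2.1) = (2.1 - 3)/(-1 - 3) = 0.225000
L_1(2.1) = (2.1 - (-1))/(3 - (-1)) = 0.775000

P(2.1) = 6×L_0(2.1) + (-3)×L_1(2.1)
P(2.1) = -0.975000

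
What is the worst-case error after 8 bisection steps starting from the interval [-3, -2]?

Bisection error bound: |error| ≤ (b-a)/2^n
|error| ≤ (-2 - (-3))/2^8 = 1/2^8
|error| ≤ 0.0039062500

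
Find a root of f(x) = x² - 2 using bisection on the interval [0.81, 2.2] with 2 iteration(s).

f(x) = x² - 2
Initial interval: [0.81, 2.2]

Iteration 1:
  c_1 = (0.810000 + 2.200000)/2 = 1.505000
  f(c_1) = f(1.505000) = 0.265025
  f(a) × f(c) < 0, new interval: [0.810000, 1.505000]
Iteration 2:
  c_2 = (0.810000 + 1.505000)/2 = 1.157500
  f(c_2) = f(1.157500) = -0.660194
  f(a) × f(c) ≥ 0, new interval: [1.157500, 1.505000]

After 2 iteration(s), the approximation is c_2 = 1.157500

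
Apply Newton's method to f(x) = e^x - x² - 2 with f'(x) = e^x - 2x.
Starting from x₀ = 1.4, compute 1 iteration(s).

f(x) = e^x - x² - 2
f'(x) = e^x - 2x
x₀ = 1.4

Newton-Raphson formula: x_{n+1} = x_n - f(x_n)/f'(x_n)

Iteration 1:
  f(1.400000) = 0.095200
  f'(1.400000) = 1.255200
  x_1 = 1.400000 - 0.095200/1.255200 = 1.324156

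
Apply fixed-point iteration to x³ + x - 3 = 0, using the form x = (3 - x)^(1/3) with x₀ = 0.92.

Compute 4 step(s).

Equation: x³ + x - 3 = 0
Fixed-point form: x = (3 - x)^(1/3)
x₀ = 0.92

x_1 = g(0.920000) = 1.276501
x_2 = g(1.276501) = 1.198957
x_3 = g(1.198957) = 1.216675
x_4 = g(1.216675) = 1.212672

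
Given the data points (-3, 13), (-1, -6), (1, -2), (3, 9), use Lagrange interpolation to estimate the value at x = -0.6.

Lagrange interpolation formula:
P(x) = Σ yᵢ × Lᵢ(x)
where Lᵢ(x) = Π_{j≠i} (x - xⱼ)/(xᵢ - xⱼ)

L_0(-0.6) = (-0.6 - (-1))/(-3 - (-1)) × (-0.6 - 1)/(-3 - 1) × (-0.6 - 3)/(-3 - 3) = -0.048000
L_1(-0.6) = (-0.6 - (-3))/(-1 - (-3)) × (-0.6 - 1)/(-1 - 1) × (-0.6 - 3)/(-1 - 3) = 0.864000
L_2(-0.6) = (-0.6 - (-3))/(1 - (-3)) × (-0.6 - (-1))/(1 - (-1)) × (-0.6 - 3)/(1 - 3) = 0.216000
L_3(-0.6) = (-0.6 - (-3))/(3 - (-3)) × (-0.6 - (-1))/(3 - (-1)) × (-0.6 - 1)/(3 - 1) = -0.032000

P(-0.6) = 13×L_0(-0.6) + (-6)×L_1(-0.6) + (-2)×L_2(-0.6) + 9×L_3(-0.6)
P(-0.6) = -6.528000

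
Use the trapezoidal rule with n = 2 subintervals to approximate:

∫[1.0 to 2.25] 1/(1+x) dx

f(x) = 1/(1+x)
a = 1.0, b = 2.25, n = 2
h = (b - a)/n = 0.625000

Trapezoidal rule: (h/2)[f(x₀) + 2f(x₁) + 2f(x₂) + ... + f(xₙ)]

x_0 = 1.0000, f(x_0) = 0.500000, coefficient = 1
x_1 = 1.6250, f(x_1) = 0.380952, coefficient = 2
x_2 = 2.2500, f(x_2) = 0.307692, coefficient = 1

I ≈ (0.625000/2) × 1.569597 = 0.490499
Exact value: 0.485508
Error: 0.004991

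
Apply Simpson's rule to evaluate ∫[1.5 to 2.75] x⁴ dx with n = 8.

f(x) = x⁴
a = 1.5, b = 2.75, n = 8
h = (b - a)/n = 0.156250

Simpson's rule: (h/3)[f(x₀) + 4f(x₁) + 2f(x₂) + ... + f(xₙ)]

x_0 = 1.5000, f(x_0) = 5.062500, coefficient = 1
x_1 = 1.6562, f(x_1) = 7.524949, coefficient = 4
x_2 = 1.8125, f(x_2) = 10.792252, coefficient = 2
x_3 = 1.9688, f(x_3) = 15.023194, coefficient = 4
x_4 = 2.1250, f(x_4) = 20.390869, coefficient = 2
x_5 = 2.2812, f(x_5) = 27.082673, coefficient = 4
x_6 = 2.4375, f(x_6) = 35.300308, coefficient = 2
x_7 = 2.5938, f(x_7) = 45.259782, coefficient = 4
x_8 = 2.7500, f(x_8) = 57.191406, coefficient = 1

I ≈ (0.156250/3) × 574.783157 = 29.936623
Exact value: 29.936523
Error: 0.000099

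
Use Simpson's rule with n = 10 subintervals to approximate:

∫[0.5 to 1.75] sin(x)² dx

f(x) = sin(x)²
a = 0.5, b = 1.75, n = 10
h = (b - a)/n = 0.125000

Simpson's rule: (h/3)[f(x₀) + 4f(x₁) + 2f(x₂) + ... + f(xₙ)]

x_0 = 0.5000, f(x_0) = 0.229849, coefficient = 1
x_1 = 0.6250, f(x_1) = 0.342339, coefficient = 4
x_2 = 0.7500, f(x_2) = 0.464631, coefficient = 2
x_3 = 0.8750, f(x_3) = 0.589123, coefficient = 4
x_4 = 1.0000, f(x_4) = 0.708073, coefficient = 2
x_5 = 1.1250, f(x_5) = 0.814087, coefficient = 4
x_6 = 1.2500, f(x_6) = 0.900572, coefficient = 2
x_7 = 1.3750, f(x_7) = 0.962151, coefficient = 4
x_8 = 1.5000, f(x_8) = 0.994996, coefficient = 2
x_9 = 1.6250, f(x_9) = 0.997065, coefficient = 4
x_10 = 1.7500, f(x_10) = 0.968228, coefficient = 1

I ≈ (0.125000/3) × 22.153682 = 0.923070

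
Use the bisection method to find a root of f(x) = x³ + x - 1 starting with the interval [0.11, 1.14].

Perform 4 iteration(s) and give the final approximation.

f(x) = x³ + x - 1
Initial interval: [0.11, 1.14]

Iteration 1:
  c_1 = (0.110000 + 1.140000)/2 = 0.625000
  f(c_1) = f(0.625000) = -0.130859
  f(a) × f(c) ≥ 0, new interval: [0.625000, 1.140000]
Iteration 2:
  c_2 = (0.625000 + 1.140000)/2 = 0.882500
  f(c_2) = f(0.882500) = 0.569797
  f(a) × f(c) < 0, new interval: [0.625000, 0.882500]
Iteration 3:
  c_3 = (0.625000 + 0.882500)/2 = 0.753750
  f(c_3) = f(0.753750) = 0.181985
  f(a) × f(c) < 0, new interval: [0.625000, 0.753750]
Iteration 4:
  c_4 = (0.625000 + 0.753750)/2 = 0.689375
  f(c_4) = f(0.689375) = 0.016992
  f(a) × f(c) < 0, new interval: [0.625000, 0.689375]

After 4 iteration(s), the approximation is c_4 = 0.689375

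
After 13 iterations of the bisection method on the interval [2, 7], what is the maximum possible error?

Bisection error bound: |error| ≤ (b-a)/2^n
|error| ≤ (7 - 2)/2^13 = 5/2^13
|error| ≤ 0.0006103516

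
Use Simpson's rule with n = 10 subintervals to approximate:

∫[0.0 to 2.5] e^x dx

f(x) = e^x
a = 0.0, b = 2.5, n = 10
h = (b - a)/n = 0.250000

Simpson's rule: (h/3)[f(x₀) + 4f(x₁) + 2f(x₂) + ... + f(xₙ)]

x_0 = 0.0000, f(x_0) = 1.000000, coefficient = 1
x_1 = 0.2500, f(x_1) = 1.284025, coefficient = 4
x_2 = 0.5000, f(x_2) = 1.648721, coefficient = 2
x_3 = 0.7500, f(x_3) = 2.117000, coefficient = 4
x_4 = 1.0000, f(x_4) = 2.718282, coefficient = 2
x_5 = 1.2500, f(x_5) = 3.490343, coefficient = 4
x_6 = 1.5000, f(x_6) = 4.481689, coefficient = 2
x_7 = 1.7500, f(x_7) = 5.754603, coefficient = 4
x_8 = 2.0000, f(x_8) = 7.389056, coefficient = 2
x_9 = 2.2500, f(x_9) = 9.487736, coefficient = 4
x_10 = 2.5000, f(x_10) = 12.182494, coefficient = 1

I ≈ (0.250000/3) × 134.192818 = 11.182735
Exact value: 11.182494
Error: 0.000241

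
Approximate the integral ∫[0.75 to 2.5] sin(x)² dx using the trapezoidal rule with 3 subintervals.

f(x) = sin(x)²
a = 0.75, b = 2.5, n = 3
h = (b - a)/n = 0.583333

Trapezoidal rule: (h/2)[f(x₀) + 2f(x₁) + 2f(x₂) + ... + f(xₙ)]

x_0 = 0.7500, f(x_0) = 0.464631, coefficient = 1
x_1 = 1.3333, f(x_1) = 0.944663, coefficient = 2
x_2 = 1.9167, f(x_2) = 0.885068, coefficient = 2
x_3 = 2.5000, f(x_3) = 0.358169, coefficient = 1

I ≈ (0.583333/2) × 4.482264 = 1.307327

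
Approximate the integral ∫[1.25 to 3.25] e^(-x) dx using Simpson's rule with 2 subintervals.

f(x) = e^(-x)
a = 1.25, b = 3.25, n = 2
h = (b - a)/n = 1.000000

Simpson's rule: (h/3)[f(x₀) + 4f(x₁) + 2f(x₂) + ... + f(xₙ)]

x_0 = 1.2500, f(x_0) = 0.286505, coefficient = 1
x_1 = 2.2500, f(x_1) = 0.105399, coefficient = 4
x_2 = 3.2500, f(x_2) = 0.038774, coefficient = 1

I ≈ (1.000000/3) × 0.746876 = 0.248959
Exact value: 0.247731
Error: 0.001228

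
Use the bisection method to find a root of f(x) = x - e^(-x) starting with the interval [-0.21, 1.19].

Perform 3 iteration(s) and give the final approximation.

f(x) = x - e^(-x)
Initial interval: [-0.21, 1.19]

Iteration 1:
  c_1 = (-0.210000 + 1.190000)/2 = 0.490000
  f(c_1) = f(0.490000) = -0.122626
  f(a) × f(c) ≥ 0, new interval: [0.490000, 1.190000]
Iteration 2:
  c_2 = (0.490000 + 1.190000)/2 = 0.840000
  f(c_2) = f(0.840000) = 0.408289
  f(a) × f(c) < 0, new interval: [0.490000, 0.840000]
Iteration 3:
  c_3 = (0.490000 + 0.840000)/2 = 0.665000
  f(c_3) = f(0.665000) = 0.150726
  f(a) × f(c) < 0, new interval: [0.490000, 0.665000]

After 3 iteration(s), the approximation is c_3 = 0.665000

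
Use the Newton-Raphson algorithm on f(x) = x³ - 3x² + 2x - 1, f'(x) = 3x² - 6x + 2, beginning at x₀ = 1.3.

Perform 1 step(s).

f(x) = x³ - 3x² + 2x - 1
f'(x) = 3x² - 6x + 2
x₀ = 1.3

Newton-Raphson formula: x_{n+1} = x_n - f(x_n)/f'(x_n)

Iteration 1:
  f(1.300000) = -1.273000
  f'(1.300000) = -0.730000
  x_1 = 1.300000 - (-1.273000)/(-0.730000) = -0.443836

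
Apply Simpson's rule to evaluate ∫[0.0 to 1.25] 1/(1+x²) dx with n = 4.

f(x) = 1/(1+x²)
a = 0.0, b = 1.25, n = 4
h = (b - a)/n = 0.312500

Simpson's rule: (h/3)[f(x₀) + 4f(x₁) + 2f(x₂) + ... + f(xₙ)]

x_0 = 0.0000, f(x_0) = 1.000000, coefficient = 1
x_1 = 0.3125, f(x_1) = 0.911032, coefficient = 4
x_2 = 0.6250, f(x_2) = 0.719101, coefficient = 2
x_3 = 0.9375, f(x_3) = 0.532225, coefficient = 4
x_4 = 1.2500, f(x_4) = 0.390244, coefficient = 1

I ≈ (0.312500/3) × 8.601472 = 0.895987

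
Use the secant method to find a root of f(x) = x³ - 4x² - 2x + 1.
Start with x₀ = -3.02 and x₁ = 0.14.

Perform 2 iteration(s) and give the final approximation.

f(x) = x³ - 4x² - 2x + 1
x₀ = -3.02, x₁ = 0.14

Secant formula: x_{n+1} = x_n - f(x_n)(x_n - x_{n-1})/(f(x_n) - f(x_{n-1}))

Iteration 1:
  f(-3.020000) = -56.985208
  f(0.140000) = 0.644344
  x_2 = 0.140000 - 0.644344×(0.140000 - (-3.020000))/(0.644344 - (-56.985208))
       = 0.104669
Iteration 2:
  f(0.140000) = 0.644344
  f(0.104669) = 0.747987
  x_3 = 0.104669 - 0.747987×(0.104669 - 0.140000)/(0.747987 - 0.644344)
       = 0.359653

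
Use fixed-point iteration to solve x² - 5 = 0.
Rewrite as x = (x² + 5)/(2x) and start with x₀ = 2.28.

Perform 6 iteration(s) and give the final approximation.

Equation: x² - 5 = 0
Fixed-point form: x = (x² + 5)/(2x)
x₀ = 2.28

x_1 = g(2.280000) = 2.236491
x_2 = g(2.236491) = 2.236068
x_3 = g(2.236068) = 2.236068
x_4 = g(2.236068) = 2.236068
x_5 = g(2.236068) = 2.236068
x_6 = g(2.236068) = 2.236068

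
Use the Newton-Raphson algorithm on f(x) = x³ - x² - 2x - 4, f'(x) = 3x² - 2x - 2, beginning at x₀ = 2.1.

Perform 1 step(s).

f(x) = x³ - x² - 2x - 4
f'(x) = 3x² - 2x - 2
x₀ = 2.1

Newton-Raphson formula: x_{n+1} = x_n - f(x_n)/f'(x_n)

Iteration 1:
  f(2.100000) = -3.349000
  f'(2.100000) = 7.030000
  x_1 = 2.100000 - (-3.349000)/7.030000 = 2.576387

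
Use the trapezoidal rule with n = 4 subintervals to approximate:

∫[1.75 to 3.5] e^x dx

f(x) = e^x
a = 1.75, b = 3.5, n = 4
h = (b - a)/n = 0.437500

Trapezoidal rule: (h/2)[f(x₀) + 2f(x₁) + 2f(x₂) + ... + f(xₙ)]

x_0 = 1.7500, f(x_0) = 5.754603, coefficient = 1
x_1 = 2.1875, f(x_1) = 8.912903, coefficient = 2
x_2 = 2.6250, f(x_2) = 13.804574, coefficient = 2
x_3 = 3.0625, f(x_3) = 21.380943, coefficient = 2
x_4 = 3.5000, f(x_4) = 33.115452, coefficient = 1

I ≈ (0.437500/2) × 127.066894 = 27.795883
Exact value: 27.360849
Error: 0.435034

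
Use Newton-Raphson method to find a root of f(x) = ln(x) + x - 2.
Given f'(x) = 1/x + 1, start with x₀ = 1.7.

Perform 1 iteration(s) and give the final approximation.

f(x) = ln(x) + x - 2
f'(x) = 1/x + 1
x₀ = 1.7

Newton-Raphson formula: x_{n+1} = x_n - f(x_n)/f'(x_n)

Iteration 1:
  f(1.700000) = 0.230628
  f'(1.700000) = 1.588235
  x_1 = 1.700000 - 0.230628/1.588235 = 1.554790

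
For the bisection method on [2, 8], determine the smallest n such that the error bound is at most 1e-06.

We need (b-a)/2^n ≤ 1e-06
(8 - 2)/2^n ≤ 1e-06
6/2^n ≤ 1e-06
2^n ≥ 6000000
n ≥ log₂(6000000) = 22.52
n ≥ 23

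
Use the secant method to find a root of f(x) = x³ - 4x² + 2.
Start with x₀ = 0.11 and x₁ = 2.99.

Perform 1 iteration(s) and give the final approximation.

f(x) = x³ - 4x² + 2
x₀ = 0.11, x₁ = 2.99

Secant formula: x_{n+1} = x_n - f(x_n)(x_n - x_{n-1})/(f(x_n) - f(x_{n-1}))

Iteration 1:
  f(0.110000) = 1.952931
  f(2.990000) = -7.029501
  x_2 = 2.990000 - (-7.029501)×(2.990000 - 0.110000)/(-7.029501 - 1.952931)
       = 0.736160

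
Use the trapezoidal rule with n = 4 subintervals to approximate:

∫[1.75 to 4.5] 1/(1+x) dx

f(x) = 1/(1+x)
a = 1.75, b = 4.5, n = 4
h = (b - a)/n = 0.687500

Trapezoidal rule: (h/2)[f(x₀) + 2f(x₁) + 2f(x₂) + ... + f(xₙ)]

x_0 = 1.7500, f(x_0) = 0.363636, coefficient = 1
x_1 = 2.4375, f(x_1) = 0.290909, coefficient = 2
x_2 = 3.1250, f(x_2) = 0.242424, coefficient = 2
x_3 = 3.8125, f(x_3) = 0.207792, coefficient = 2
x_4 = 4.5000, f(x_4) = 0.181818, coefficient = 1

I ≈ (0.687500/2) × 2.027706 = 0.697024
Exact value: 0.693147
Error: 0.003877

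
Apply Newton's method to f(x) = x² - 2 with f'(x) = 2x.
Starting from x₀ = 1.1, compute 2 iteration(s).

f(x) = x² - 2
f'(x) = 2x
x₀ = 1.1

Newton-Raphson formula: x_{n+1} = x_n - f(x_n)/f'(x_n)

Iteration 1:
  f(1.100000) = -0.790000
  f'(1.100000) = 2.200000
  x_1 = 1.100000 - (-0.790000)/2.200000 = 1.459091
Iteration 2:
  f(1.459091) = 0.128946
  f'(1.459091) = 2.918182
  x_2 = 1.459091 - 0.128946/2.918182 = 1.414904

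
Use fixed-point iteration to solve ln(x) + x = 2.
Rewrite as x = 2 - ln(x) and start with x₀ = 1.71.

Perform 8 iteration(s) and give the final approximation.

Equation: ln(x) + x = 2
Fixed-point form: x = 2 - ln(x)
x₀ = 1.71

x_1 = g(1.710000) = 1.463507
x_2 = g(1.463507) = 1.619165
x_3 = g(1.619165) = 1.518090
x_4 = g(1.518090) = 1.582547
x_5 = g(1.582547) = 1.540964
x_6 = g(1.540964) = 1.567592
x_7 = g(1.567592) = 1.550460
x_8 = g(1.550460) = 1.561449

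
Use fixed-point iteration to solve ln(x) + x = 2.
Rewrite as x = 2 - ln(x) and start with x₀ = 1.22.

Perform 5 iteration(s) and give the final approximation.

Equation: ln(x) + x = 2
Fixed-point form: x = 2 - ln(x)
x₀ = 1.22

x_1 = g(1.220000) = 1.801149
x_2 = g(1.801149) = 1.411575
x_3 = g(1.411575) = 1.655294
x_4 = g(1.655294) = 1.496021
x_5 = g(1.496021) = 1.597191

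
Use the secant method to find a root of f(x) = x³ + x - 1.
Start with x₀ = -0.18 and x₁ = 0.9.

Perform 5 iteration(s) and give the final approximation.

f(x) = x³ + x - 1
x₀ = -0.18, x₁ = 0.9

Secant formula: x_{n+1} = x_n - f(x_n)(x_n - x_{n-1})/(f(x_n) - f(x_{n-1}))

Iteration 1:
  f(-0.180000) = -1.185832
  f(0.900000) = 0.629000
  x_2 = 0.900000 - 0.629000×(0.900000 - (-0.180000))/(0.629000 - (-1.185832))
       = 0.525684
Iteration 2:
  f(0.900000) = 0.629000
  f(0.525684) = -0.329046
  x_3 = 0.525684 - (-0.329046)×(0.525684 - 0.900000)/(-0.329046 - 0.629000)
       = 0.654245
Iteration 3:
  f(0.525684) = -0.329046
  f(0.654245) = -0.065714
  x_4 = 0.654245 - (-0.065714)×(0.654245 - 0.525684)/(-0.065714 - (-0.329046))
       = 0.686327
Iteration 4:
  f(0.654245) = -0.065714
  f(0.686327) = 0.009618
  x_5 = 0.686327 - 0.009618×(0.686327 - 0.654245)/(0.009618 - (-0.065714))
       = 0.682231
Iteration 5:
  f(0.686327) = 0.009618
  f(0.682231) = -0.000232
  x_6 = 0.682231 - (-0.000232)×(0.682231 - 0.686327)/(-0.000232 - 0.009618)
       = 0.682327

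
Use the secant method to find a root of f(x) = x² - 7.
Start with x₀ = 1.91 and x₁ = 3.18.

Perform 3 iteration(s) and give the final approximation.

f(x) = x² - 7
x₀ = 1.91, x₁ = 3.18

Secant formula: x_{n+1} = x_n - f(x_n)(x_n - x_{n-1})/(f(x_n) - f(x_{n-1}))

Iteration 1:
  f(1.910000) = -3.351900
  f(3.180000) = 3.112400
  x_2 = 3.180000 - 3.112400×(3.180000 - 1.910000)/(3.112400 - (-3.351900))
       = 2.568527
Iteration 2:
  f(3.180000) = 3.112400
  f(2.568527) = -0.402672
  x_3 = 2.568527 - (-0.402672)×(2.568527 - 3.180000)/(-0.402672 - 3.112400)
       = 2.638574
Iteration 3:
  f(2.568527) = -0.402672
  f(2.638574) = -0.037926
  x_4 = 2.638574 - (-0.037926)×(2.638574 - 2.568527)/(-0.037926 - (-0.402672))
       = 2.645858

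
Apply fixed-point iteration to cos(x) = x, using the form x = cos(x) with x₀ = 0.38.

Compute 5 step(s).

Equation: cos(x) = x
Fixed-point form: x = cos(x)
x₀ = 0.38

x_1 = g(0.380000) = 0.928665
x_2 = g(0.928665) = 0.598904
x_3 = g(0.598904) = 0.825954
x_4 = g(0.825954) = 0.677856
x_5 = g(0.677856) = 0.778919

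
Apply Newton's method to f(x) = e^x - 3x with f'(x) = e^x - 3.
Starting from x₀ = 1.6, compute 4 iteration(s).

f(x) = e^x - 3x
f'(x) = e^x - 3
x₀ = 1.6

Newton-Raphson formula: x_{n+1} = x_n - f(x_n)/f'(x_n)

Iteration 1:
  f(1.600000) = 0.153032
  f'(1.600000) = 1.953032
  x_1 = 1.600000 - 0.153032/1.953032 = 1.521644
Iteration 2:
  f(1.521644) = 0.014816
  f'(1.521644) = 1.579747
  x_2 = 1.521644 - 0.014816/1.579747 = 1.512265
Iteration 3:
  f(1.512265) = 0.000201
  f'(1.512265) = 1.536996
  x_3 = 1.512265 - 0.000201/1.536996 = 1.512135
Iteration 4:
  f(1.512135) = 0.000000
  f'(1.512135) = 1.536404
  x_4 = 1.512135 - 0.000000/1.536404 = 1.512135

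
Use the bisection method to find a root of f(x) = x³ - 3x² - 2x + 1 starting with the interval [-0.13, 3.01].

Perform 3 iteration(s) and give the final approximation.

f(x) = x³ - 3x² - 2x + 1
Initial interval: [-0.13, 3.01]

Iteration 1:
  c_1 = (-0.130000 + 3.010000)/2 = 1.440000
  f(c_1) = f(1.440000) = -5.114816
  f(a) × f(c) < 0, new interval: [-0.130000, 1.440000]
Iteration 2:
  c_2 = (-0.130000 + 1.440000)/2 = 0.655000
  f(c_2) = f(0.655000) = -1.316064
  f(a) × f(c) < 0, new interval: [-0.130000, 0.655000]
Iteration 3:
  c_3 = (-0.130000 + 0.655000)/2 = 0.262500
  f(c_3) = f(0.262500) = 0.286369
  f(a) × f(c) ≥ 0, new interval: [0.262500, 0.655000]

After 3 iteration(s), the approximation is c_3 = 0.262500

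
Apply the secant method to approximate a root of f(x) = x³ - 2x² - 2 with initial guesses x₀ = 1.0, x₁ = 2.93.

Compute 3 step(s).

f(x) = x³ - 2x² - 2
x₀ = 1.0, x₁ = 2.93

Secant formula: x_{n+1} = x_n - f(x_n)(x_n - x_{n-1})/(f(x_n) - f(x_{n-1}))

Iteration 1:
  f(1.000000) = -3.000000
  f(2.930000) = 5.983957
  x_2 = 2.930000 - 5.983957×(2.930000 - 1.000000)/(5.983957 - (-3.000000))
       = 1.644482
Iteration 2:
  f(2.930000) = 5.983957
  f(1.644482) = -2.961435
  x_3 = 1.644482 - (-2.961435)×(1.644482 - 2.930000)/(-2.961435 - 5.983957)
       = 2.070062
Iteration 3:
  f(1.644482) = -2.961435
  f(2.070062) = -1.699774
  x_4 = 2.070062 - (-1.699774)×(2.070062 - 1.644482)/(-1.699774 - (-2.961435))
       = 2.643425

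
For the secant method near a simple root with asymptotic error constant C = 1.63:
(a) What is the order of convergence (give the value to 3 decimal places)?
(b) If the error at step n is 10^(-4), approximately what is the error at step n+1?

(a) Secant method has superlinear convergence with order φ = (1+√5)/2 ≈ 1.618.
    This means |e_{n+1}| ≈ C|e_n|^1.618.

(b) With |e_n| = 10^(-4) and C = 1.63:
    |e_{n+1}| ≈ 1.63 × (10^(-4))^1.618 = 1.63 × 10^(-6.47)

(a) ≈ 1.618 (golden ratio); (b) |e_{n+1}| ≈ 5.496e-07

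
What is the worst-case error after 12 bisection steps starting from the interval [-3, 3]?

Bisection error bound: |error| ≤ (b-a)/2^n
|error| ≤ (3 - (-3))/2^12 = 6/2^12
|error| ≤ 0.0014648438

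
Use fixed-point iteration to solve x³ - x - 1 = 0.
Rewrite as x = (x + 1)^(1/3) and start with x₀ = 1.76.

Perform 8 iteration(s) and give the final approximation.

Equation: x³ - x - 1 = 0
Fixed-point form: x = (x + 1)^(1/3)
x₀ = 1.76

x_1 = g(1.760000) = 1.402716
x_2 = g(1.402716) = 1.339371
x_3 = g(1.339371) = 1.327495
x_4 = g(1.327495) = 1.325245
x_5 = g(1.325245) = 1.324818
x_6 = g(1.324818) = 1.324737
x_7 = g(1.324737) = 1.324722
x_8 = g(1.324722) = 1.324719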